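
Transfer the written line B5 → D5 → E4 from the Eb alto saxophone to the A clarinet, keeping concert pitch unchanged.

First find concert pitch: the Eb alto saxophone sounds a major sixth below written, so B5 D5 E4 sounds D5 F4 G3.
Then write for A clarinet: it sounds a minor third below written, so the part must be a minor third above concert.
D5 → F5
F4 → Ab4
G3 → Bb3

F5 Ab4 Bb3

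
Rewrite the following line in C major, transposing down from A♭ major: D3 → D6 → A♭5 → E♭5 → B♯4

From A♭ down to C is a minor sixth; apply that to each pitch.
D3 gives F#2
D6 gives F#5
Ab5 gives C5
Eb5 gives G4
B#4 gives D##4

F#2 F#5 C5 G4 D##4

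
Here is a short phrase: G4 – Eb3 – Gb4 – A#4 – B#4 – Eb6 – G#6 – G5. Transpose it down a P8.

G4 → G3
Eb3 → Eb2
Gb4 → Gb3
A#4 → A#3
B#4 → B#3
Eb6 → Eb5
G#6 → G#5
G5 → G4

G3 Eb2 Gb3 A#3 B#3 Eb5 G#5 G4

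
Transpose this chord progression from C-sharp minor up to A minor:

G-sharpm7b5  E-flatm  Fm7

C-sharp minor up to A minor is a minor sixth; each chord root moves by that interval while the quality stays the same.
G-sharpm7b5: root G-sharp up a minor sixth → E, giving Em7b5.
E-flatm: root E-flat up a minor sixth → Cb, giving Cbm.
Fm7: root F up a minor sixth → Db, giving Dbm7.

Em7b5 Cbm Dbm7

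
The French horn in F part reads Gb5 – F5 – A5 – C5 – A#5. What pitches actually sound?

Cb5 Bb4 D5 F4 D#5

The French horn in F sounds a perfect fifth below written, so transpose each written note down a perfect fifth.
Gb5 -> Cb5
F5 -> Bb4
A5 -> D5
C5 -> F4
A#5 -> D#5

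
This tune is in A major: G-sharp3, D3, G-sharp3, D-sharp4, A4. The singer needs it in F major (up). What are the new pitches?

From A up to F is a minor sixth; apply that to each pitch.
G#3 gives E4
D3 gives Bb3
G#3 gives E4
D#4 gives B4
A4 gives F5

E4 Bb3 E4 B4 F5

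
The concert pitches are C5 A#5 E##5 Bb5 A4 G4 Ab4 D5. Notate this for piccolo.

C4 A#4 E##4 Bb4 A3 G3 Ab3 D4

The piccolo sounds a perfect octave above written, so the written part must be a perfect octave below concert — transpose each note down.
C5 → C4
A#5 → A#4
E##5 → E##4
Bb5 → Bb4
A4 → A3
G4 → G3
Ab4 → Ab3
D5 → D4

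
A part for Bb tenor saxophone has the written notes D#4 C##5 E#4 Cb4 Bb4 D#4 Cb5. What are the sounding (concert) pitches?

C#3 B#3 D#3 Bbb2 Ab3 C#3 Bbb3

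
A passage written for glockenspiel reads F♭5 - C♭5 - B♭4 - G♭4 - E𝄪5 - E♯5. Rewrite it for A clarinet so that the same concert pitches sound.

First find concert pitch: the glockenspiel sounds a perfect fifteenth above written, so F♭5 C♭5 B♭4 G♭4 E𝄪5 E♯5 sounds Fb7 Cb7 Bb6 Gb6 E##7 E#7.
Then write for A clarinet: it sounds a minor third below written, so the part must be a minor third above concert.
Fb7 → Abb7
Cb7 → Ebb7
Bb6 → Db7
Gb6 → Bbb6
E##7 → G##7
E#7 → G#7

Abb7 Ebb7 Db7 Bbb6 G##7 G#7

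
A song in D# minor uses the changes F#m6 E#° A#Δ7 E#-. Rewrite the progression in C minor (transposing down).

Ebm6 D° GΔ7 D-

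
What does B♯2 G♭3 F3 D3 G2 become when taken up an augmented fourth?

E##3 C4 B3 G#3 C#3

B#2 → E##3
Gb3 → C4
F3 → B3
D3 → G#3
G2 → C#3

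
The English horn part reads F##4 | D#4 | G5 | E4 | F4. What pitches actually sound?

B#3 G#3 C5 A3 Bb3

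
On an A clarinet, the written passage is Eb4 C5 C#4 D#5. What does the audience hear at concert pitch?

C4 A4 A#3 B#4

Written C4 on the A clarinet sounds as A3, a minor third lower; apply that shift to every note.
Eb4 gives C4
C5 gives A4
C#4 gives A#3
D#5 gives B#4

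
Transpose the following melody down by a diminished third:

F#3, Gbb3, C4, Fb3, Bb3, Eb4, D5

D##3 Eb3 A#3 D3 G#3 C#4 B#4

F#3 → D##3
Gbb3 → Eb3
C4 → A#3
Fb3 → D3
Bb3 → G#3
Eb4 → C#4
D5 → B#4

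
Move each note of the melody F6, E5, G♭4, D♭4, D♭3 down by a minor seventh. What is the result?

G5 F#4 Ab3 Eb3 Eb2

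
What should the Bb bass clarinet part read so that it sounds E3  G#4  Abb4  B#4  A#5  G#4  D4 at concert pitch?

F#4 A#5 Bbb5 C##6 B#6 A#5 E5

The Bb bass clarinet sounds a major ninth below written, so the written part must be a major ninth above concert — transpose each note up.
E3 -> F#4
G#4 -> A#5
Abb4 -> Bbb5
B#4 -> C##6
A#5 -> B#6
G#4 -> A#5
D4 -> E5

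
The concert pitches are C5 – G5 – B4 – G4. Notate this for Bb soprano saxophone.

Written C4 sounds as Bb3 on the Bb soprano saxophone, so concert pitches are written a major second up.
C5 to D5
G5 to A5
B4 to C#5
G4 to A4

D5 A5 C#5 A4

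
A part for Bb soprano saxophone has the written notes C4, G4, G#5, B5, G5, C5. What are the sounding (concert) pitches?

The Bb soprano saxophone sounds a major second below written, so transpose each written note down a major second.
C4 -> Bb3
G4 -> F4
G#5 -> F#5
B5 -> A5
G5 -> F5
C5 -> Bb4

Bb3 F4 F#5 A5 F5 Bb4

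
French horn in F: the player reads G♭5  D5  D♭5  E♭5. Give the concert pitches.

Cb5 G4 Gb4 Ab4

Written C4 on the French horn in F sounds as F3, a perfect fifth lower; apply that shift to every note.
Gb5 gives Cb5
D5 gives G4
Db5 gives Gb4
Eb5 gives Ab4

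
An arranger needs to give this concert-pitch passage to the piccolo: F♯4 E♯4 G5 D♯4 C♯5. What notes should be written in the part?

F#3 E#3 G4 D#3 C#4

Written C4 sounds as C5 on the piccolo, so concert pitches are written a perfect octave down.
F#4 becomes F#3
E#4 becomes E#3
G5 becomes G4
D#4 becomes D#3
C#5 becomes C#4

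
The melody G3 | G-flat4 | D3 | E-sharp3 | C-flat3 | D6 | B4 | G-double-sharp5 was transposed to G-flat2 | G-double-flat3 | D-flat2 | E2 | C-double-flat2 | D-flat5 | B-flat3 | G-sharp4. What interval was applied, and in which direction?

down an augmented octave

From G3 to Gb2 is 8 letter names — an octave of some quality.
Gb2 to G3 is 13 semitones, which makes it an augmented octave; the second version is lower, so the direction is down.
Checking another pair — G##5 → G#4 — gives the same interval.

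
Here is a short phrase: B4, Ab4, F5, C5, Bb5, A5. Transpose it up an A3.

D##5 C#5 A#5 E#5 D#6 C##6

An augmented third up from B4 gives D##5.
Ab4: a third up reaches C, and 5 semitones makes it C#5.
F5: a third up reaches A, and 5 semitones makes it A#5.
An augmented third up from C5 gives E#5.
Bb5: a third up reaches D, and 5 semitones makes it D#6.
An augmented third up from A5 gives C##6.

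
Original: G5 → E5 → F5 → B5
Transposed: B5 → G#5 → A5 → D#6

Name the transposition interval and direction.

up a major third

From G5 to B5 is 3 letter names — a third of some quality.
G5 to B5 is 4 semitones, which makes it a major third; the second version is higher, so the direction is up.
Checking another pair — B5 → D#6 — gives the same interval.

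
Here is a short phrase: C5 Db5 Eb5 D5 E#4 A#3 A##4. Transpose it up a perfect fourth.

F5 Gb5 Ab5 G5 A#4 D#4 D##5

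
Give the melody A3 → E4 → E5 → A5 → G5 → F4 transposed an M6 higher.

F#4 C#5 C#6 F#6 E6 D5

A3 gives F#4
E4 gives C#5
E5 gives C#6
A5 gives F#6
G5 gives E6
F4 gives D5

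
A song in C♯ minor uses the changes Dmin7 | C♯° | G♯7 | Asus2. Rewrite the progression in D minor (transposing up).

Ebmin7 D° A7 Bbsus2

C♯ minor up to D minor is a minor second; each chord root moves by that interval while the quality stays the same.
Dmin7: root D up a minor second → Eb, giving Ebmin7.
C♯°: root C♯ up a minor second → D, giving D°.
G♯7: root G♯ up a minor second → A, giving A7.
Asus2: root A up a minor second → Bb, giving Bbsus2.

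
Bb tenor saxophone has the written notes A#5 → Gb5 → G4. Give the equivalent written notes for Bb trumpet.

A#4 Gb4 G3

First find concert pitch: the Bb tenor saxophone sounds a major ninth below written, so A#5 Gb5 G4 sounds G#4 Fb4 F3.
Then write for Bb trumpet: it sounds a major second below written, so the part must be a major second above concert.
G#4 → A#4
Fb4 → Gb4
F3 → G3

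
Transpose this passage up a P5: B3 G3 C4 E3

B3: a fifth up reaches F, and 7 semitones makes it F#4.
G3 up a perfect fifth is D4.
C4: a fifth up reaches G, and 7 semitones makes it G4.
E3 up a perfect fifth is B3.

F#4 D4 G4 B3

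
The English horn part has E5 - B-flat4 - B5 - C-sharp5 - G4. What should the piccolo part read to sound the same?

A3 Eb3 E4 F#3 C3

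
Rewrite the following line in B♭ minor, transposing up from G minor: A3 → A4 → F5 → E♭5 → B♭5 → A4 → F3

C4 C5 Ab5 Gb5 Db6 C5 Ab3

From G up to B♭ is a minor third; apply that to each pitch.
A3 -> C4
A4 -> C5
F5 -> Ab5
Eb5 -> Gb5
Bb5 -> Db6
A4 -> C5
F3 -> Ab3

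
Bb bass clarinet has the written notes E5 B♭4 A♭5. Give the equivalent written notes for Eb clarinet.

B3 F3 Eb4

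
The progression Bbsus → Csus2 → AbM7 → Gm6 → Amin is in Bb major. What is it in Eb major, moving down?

Bb major down to Eb major is a perfect fifth; each chord root moves by that interval while the quality stays the same.
Bbsus: root Bb down a perfect fifth → Eb, giving Ebsus.
Csus2: root C down a perfect fifth → F, giving Fsus2.
AbM7: root Ab down a perfect fifth → Db, giving DbM7.
Gm6: root G down a perfect fifth → C, giving Cm6.
Amin: root A down a perfect fifth → D, giving Dmin.

Ebsus Fsus2 DbM7 Cm6 Dmin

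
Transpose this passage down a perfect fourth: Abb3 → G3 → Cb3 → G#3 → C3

Ebb3 D3 Gb2 D#3 G2

Abb3 becomes Ebb3
G3 becomes D3
Cb3 becomes Gb2
G#3 becomes D#3
C3 becomes G2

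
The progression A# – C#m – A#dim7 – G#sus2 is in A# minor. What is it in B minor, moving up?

B Dm Bdim7 Asus2

A# minor up to B minor is a minor second; each chord root moves by that interval while the quality stays the same.
A#: root A# up a minor second → B, giving B.
C#m: root C# up a minor second → D, giving Dm.
A#dim7: root A# up a minor second → B, giving Bdim7.
G#sus2: root G# up a minor second → A, giving Asus2.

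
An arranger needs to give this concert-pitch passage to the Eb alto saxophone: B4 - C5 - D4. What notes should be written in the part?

G#5 A5 B4

The Eb alto saxophone sounds a major sixth below written, so the written part must be a major sixth above concert — transpose each note up.
B4 gives G#5
C5 gives A5
D4 gives B4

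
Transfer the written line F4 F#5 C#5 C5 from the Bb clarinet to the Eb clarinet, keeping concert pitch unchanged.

First find concert pitch: the Bb clarinet sounds a major second below written, so F4 F#5 C#5 C5 sounds Eb4 E5 B4 Bb4.
Then write for Eb clarinet: it sounds a minor third above written, so the part must be a minor third below concert.
Eb4 → C4
E5 → C#5
B4 → G#4
Bb4 → G4

C4 C#5 G#4 G4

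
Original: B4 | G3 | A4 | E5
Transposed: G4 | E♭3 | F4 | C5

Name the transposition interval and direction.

From B4 to G4 is 3 letter names — a third of some quality.
G4 to B4 is 4 semitones, which makes it a major third; the second version is lower, so the direction is down.
Checking another pair — E5 → C5 — gives the same interval.

down a major third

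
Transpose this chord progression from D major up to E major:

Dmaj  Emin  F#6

D major up to E major is a major second; each chord root moves by that interval while the quality stays the same.
Dmaj: root D up a major second → E, giving Emaj.
Emin: root E up a major second → F#, giving F#min.
F#6: root F# up a major second → G#, giving G#6.

Emaj F#min G#6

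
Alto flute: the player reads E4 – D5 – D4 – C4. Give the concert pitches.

B3 A4 A3 G3

Written C4 on the alto flute sounds as G3, a perfect fourth lower; apply that shift to every note.
E4 to B3
D5 to A4
D4 to A3
C4 to G3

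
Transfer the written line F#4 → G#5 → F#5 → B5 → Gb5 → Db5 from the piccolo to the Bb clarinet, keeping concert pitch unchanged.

First find concert pitch: the piccolo sounds a perfect octave above written, so F#4 G#5 F#5 B5 Gb5 Db5 sounds F#5 G#6 F#6 B6 Gb6 Db6.
Then write for Bb clarinet: it sounds a major second below written, so the part must be a major second above concert.
F#5 → G#5
G#6 → A#6
F#6 → G#6
B6 → C#7
Gb6 → Ab6
Db6 → Eb6

G#5 A#6 G#6 C#7 Ab6 Eb6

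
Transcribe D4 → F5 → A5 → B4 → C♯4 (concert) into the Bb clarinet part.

E4 G5 B5 C#5 D#4

The Bb clarinet sounds a major second below written, so the written part must be a major second above concert — transpose each note up.
D4 becomes E4
F5 becomes G5
A5 becomes B5
B4 becomes C#5
C#4 becomes D#4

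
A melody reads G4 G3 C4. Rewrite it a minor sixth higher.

Eb5 Eb4 Ab4

G4 up a minor sixth is Eb5.
G3 up a minor sixth is Eb4.
C4: a sixth up reaches A, and 8 semitones makes it Ab4.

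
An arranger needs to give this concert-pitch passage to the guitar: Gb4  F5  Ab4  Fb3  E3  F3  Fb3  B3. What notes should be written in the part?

The guitar sounds a perfect octave below written, so the written part must be a perfect octave above concert — transpose each note up.
Gb4 gives Gb5
F5 gives F6
Ab4 gives Ab5
Fb3 gives Fb4
E3 gives E4
F3 gives F4
Fb3 gives Fb4
B3 gives B4

Gb5 F6 Ab5 Fb4 E4 F4 Fb4 B4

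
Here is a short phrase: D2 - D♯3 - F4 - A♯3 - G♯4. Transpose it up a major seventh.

C#3 C##4 E5 G##4 F##5

D2 becomes C#3
D#3 becomes C##4
F4 becomes E5
A#3 becomes G##4
G#4 becomes F##5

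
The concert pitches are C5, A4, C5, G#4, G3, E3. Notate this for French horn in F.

G5 E5 G5 D#5 D4 B3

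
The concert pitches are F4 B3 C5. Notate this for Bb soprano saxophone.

Written C4 sounds as Bb3 on the Bb soprano saxophone, so concert pitches are written a major second up.
F4 to G4
B3 to C#4
C5 to D5

G4 C#4 D5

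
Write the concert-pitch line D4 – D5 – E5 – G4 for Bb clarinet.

E4 E5 F#5 A4

Written C4 sounds as Bb3 on the Bb clarinet, so concert pitches are written a major second up.
D4 becomes E4
D5 becomes E5
E5 becomes F#5
G4 becomes A4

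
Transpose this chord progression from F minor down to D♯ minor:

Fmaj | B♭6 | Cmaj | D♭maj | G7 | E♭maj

D#maj G#6 A#maj Bmaj E#7 C#maj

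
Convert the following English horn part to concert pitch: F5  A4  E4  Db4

Bb4 D4 A3 Gb3

Written C4 on the English horn sounds as F3, a perfect fifth lower; apply that shift to every note.
F5 gives Bb4
A4 gives D4
E4 gives A3
Db4 gives Gb3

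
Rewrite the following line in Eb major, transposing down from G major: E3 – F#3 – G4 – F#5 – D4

C3 D3 Eb4 D5 Bb3

G major to Eb major down is a major third, so every note moves down by that interval.
E3 to C3
F#3 to D3
G4 to Eb4
F#5 to D5
D4 to Bb3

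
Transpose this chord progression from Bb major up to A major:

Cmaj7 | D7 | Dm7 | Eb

Bmaj7 C#7 C#m7 D

Bb major up to A major is a major seventh; each chord root moves by that interval while the quality stays the same.
Cmaj7: root C up a major seventh → B, giving Bmaj7.
D7: root D up a major seventh → C#, giving C#7.
Dm7: root D up a major seventh → C#, giving C#m7.
Eb: root Eb up a major seventh → D, giving D.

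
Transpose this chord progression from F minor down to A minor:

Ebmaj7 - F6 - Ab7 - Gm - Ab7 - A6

F minor down to A minor is a minor sixth; each chord root moves by that interval while the quality stays the same.
Ebmaj7: root Eb down a minor sixth → G, giving Gmaj7.
F6: root F down a minor sixth → A, giving A6.
Ab7: root Ab down a minor sixth → C, giving C7.
Gm: root G down a minor sixth → B, giving Bm.
Ab7: root Ab down a minor sixth → C, giving C7.
A6: root A down a minor sixth → C#, giving C#6.

Gmaj7 A6 C7 Bm C7 C#6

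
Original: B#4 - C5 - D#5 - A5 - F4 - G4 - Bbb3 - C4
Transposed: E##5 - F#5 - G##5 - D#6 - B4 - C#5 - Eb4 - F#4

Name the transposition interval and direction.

up an augmented fourth

From B#4 to E##5 is 4 letter names — a fourth of some quality.
B#4 to E##5 is 6 semitones, which makes it an augmented fourth; the second version is higher, so the direction is up.
Checking another pair — C4 → F#4 — gives the same interval.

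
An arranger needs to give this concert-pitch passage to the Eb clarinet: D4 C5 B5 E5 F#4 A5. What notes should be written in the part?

The Eb clarinet sounds a minor third above written, so the written part must be a minor third below concert — transpose each note down.
D4 to B3
C5 to A4
B5 to G#5
E5 to C#5
F#4 to D#4
A5 to F#5

B3 A4 G#5 C#5 D#4 F#5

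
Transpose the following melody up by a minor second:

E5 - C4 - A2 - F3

F5 Db4 Bb2 Gb3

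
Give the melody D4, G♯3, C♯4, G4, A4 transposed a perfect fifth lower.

G3 C#3 F#3 C4 D4

D4 to G3
G#3 to C#3
C#4 to F#3
G4 to C4
A4 to D4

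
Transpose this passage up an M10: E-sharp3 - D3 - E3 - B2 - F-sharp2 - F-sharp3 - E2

G##4 F#4 G#4 D#4 A#3 A#4 G#3

A major tenth up from E#3 gives G##4.
D3 up a major tenth is F#4.
A major tenth up from E3 gives G#4.
B2: a tenth up reaches D, and 16 semitones makes it D#4.
A major tenth up from F#2 gives A#3.
F#3 up a major tenth is A#4.
E2: a tenth up reaches G, and 16 semitones makes it G#3.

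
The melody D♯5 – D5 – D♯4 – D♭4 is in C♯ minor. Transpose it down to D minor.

From C♯ down to D is a major seventh; apply that to each pitch.
D#5 -> E4
D5 -> Eb4
D#4 -> E3
Db4 -> Ebb3

E4 Eb4 E3 Ebb3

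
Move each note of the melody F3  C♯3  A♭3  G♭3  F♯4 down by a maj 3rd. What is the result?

Db3 A2 Fb3 Ebb3 D4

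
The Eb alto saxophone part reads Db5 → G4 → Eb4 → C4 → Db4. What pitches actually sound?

Fb4 Bb3 Gb3 Eb3 Fb3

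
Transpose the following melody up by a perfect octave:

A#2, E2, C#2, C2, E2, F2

A#3 E3 C#3 C3 E3 F3

A#2 → A#3
E2 → E3
C#2 → C#3
C2 → C3
E2 → E3
F2 → F3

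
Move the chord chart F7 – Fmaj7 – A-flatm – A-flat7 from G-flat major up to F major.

E7 Emaj7 Gm G7

G-flat major up to F major is a major seventh; each chord root moves by that interval while the quality stays the same.
F7: root F up a major seventh → E, giving E7.
Fmaj7: root F up a major seventh → E, giving Emaj7.
A-flatm: root A-flat up a major seventh → G, giving Gm.
A-flat7: root A-flat up a major seventh → G, giving G7.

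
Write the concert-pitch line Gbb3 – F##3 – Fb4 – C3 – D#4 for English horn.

Dbb4 C##4 Cb5 G3 A#4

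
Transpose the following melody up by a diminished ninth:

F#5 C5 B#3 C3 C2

Gb6 Dbb6 C5 Dbb4 Dbb3

F#5 -> Gb6
C5 -> Dbb6
B#3 -> C5
C3 -> Dbb4
C2 -> Dbb3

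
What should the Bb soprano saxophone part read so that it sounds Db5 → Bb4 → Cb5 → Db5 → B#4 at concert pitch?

The Bb soprano saxophone sounds a major second below written, so the written part must be a major second above concert — transpose each note up.
Db5 gives Eb5
Bb4 gives C5
Cb5 gives Db5
Db5 gives Eb5
B#4 gives C##5

Eb5 C5 Db5 Eb5 C##5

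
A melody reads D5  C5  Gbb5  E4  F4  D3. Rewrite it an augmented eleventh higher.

D5 -> G#6
C5 -> F#6
Gbb5 -> Cb7
E4 -> A#5
F4 -> B5
D3 -> G#4

G#6 F#6 Cb7 A#5 B5 G#4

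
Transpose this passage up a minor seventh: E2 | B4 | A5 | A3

D3 A5 G6 G4

E2 up a minor seventh is D3.
A minor seventh up from B4 gives A5.
A5 up a minor seventh is G6.
A3: a seventh up reaches G, and 10 semitones makes it G4.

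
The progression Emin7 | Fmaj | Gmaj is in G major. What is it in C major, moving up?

Amin7 Bbmaj Cmaj

G major up to C major is a perfect fourth; each chord root moves by that interval while the quality stays the same.
Emin7: root E up a perfect fourth → A, giving Amin7.
Fmaj: root F up a perfect fourth → Bb, giving Bbmaj.
Gmaj: root G up a perfect fourth → C, giving Cmaj.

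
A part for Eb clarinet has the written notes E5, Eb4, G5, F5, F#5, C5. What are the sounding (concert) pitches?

Written C4 on the Eb clarinet sounds as Eb4, a minor third higher; apply that shift to every note.
E5 to G5
Eb4 to Gb4
G5 to Bb5
F5 to Ab5
F#5 to A5
C5 to Eb5

G5 Gb4 Bb5 Ab5 A5 Eb5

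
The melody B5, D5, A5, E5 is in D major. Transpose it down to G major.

E5 G4 D5 A4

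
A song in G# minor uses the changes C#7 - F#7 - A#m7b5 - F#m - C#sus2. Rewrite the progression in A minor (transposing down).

G# minor down to A minor is a major seventh; each chord root moves by that interval while the quality stays the same.
C#7: root C# down a major seventh → D, giving D7.
F#7: root F# down a major seventh → G, giving G7.
A#m7b5: root A# down a major seventh → B, giving Bm7b5.
F#m: root F# down a major seventh → G, giving Gm.
C#sus2: root C# down a major seventh → D, giving Dsus2.

D7 G7 Bm7b5 Gm Dsus2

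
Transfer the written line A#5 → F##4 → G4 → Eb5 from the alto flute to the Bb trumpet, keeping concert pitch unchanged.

First find concert pitch: the alto flute sounds a perfect fourth below written, so A#5 F##4 G4 Eb5 sounds E#5 C##4 D4 Bb4.
Then write for Bb trumpet: it sounds a major second below written, so the part must be a major second above concert.
E#5 → F##5
C##4 → D##4
D4 → E4
Bb4 → C5

F##5 D##4 E4 C5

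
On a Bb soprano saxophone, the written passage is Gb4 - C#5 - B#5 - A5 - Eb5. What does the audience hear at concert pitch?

Written C4 on the Bb soprano saxophone sounds as Bb3, a major second lower; apply that shift to every note.
Gb4 -> Fb4
C#5 -> B4
B#5 -> A#5
A5 -> G5
Eb5 -> Db5

Fb4 B4 A#5 G5 Db5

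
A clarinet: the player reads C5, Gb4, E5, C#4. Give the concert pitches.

A4 Eb4 C#5 A#3

The A clarinet sounds a minor third below written, so transpose each written note down a minor third.
C5 gives A4
Gb4 gives Eb4
E5 gives C#5
C#4 gives A#3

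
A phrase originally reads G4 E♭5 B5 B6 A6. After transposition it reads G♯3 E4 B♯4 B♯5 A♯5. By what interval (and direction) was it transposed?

Take the first pair: G4 → G#3. G to G spans 8 letter names, so the interval is some kind of octave.
G#3 to G4 is 11 semitones, which makes it a diminished octave; the second version is lower, so the direction is down.
Checking another pair — A6 → A#5 — gives the same interval.

down a diminished octave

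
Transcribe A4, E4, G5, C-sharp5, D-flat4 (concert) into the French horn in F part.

The French horn in F sounds a perfect fifth below written, so the written part must be a perfect fifth above concert — transpose each note up.
A4 gives E5
E4 gives B4
G5 gives D6
C#5 gives G#5
Db4 gives Ab4

E5 B4 D6 G#5 Ab4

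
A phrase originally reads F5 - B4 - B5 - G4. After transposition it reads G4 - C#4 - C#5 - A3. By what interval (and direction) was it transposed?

Take the first pair: F5 → G4. F to G spans 7 letter names, so the interval is some kind of seventh.
G4 to F5 is 10 semitones, which makes it a minor seventh; the second version is lower, so the direction is down.
Checking another pair — G4 → A3 — gives the same interval.

down a minor seventh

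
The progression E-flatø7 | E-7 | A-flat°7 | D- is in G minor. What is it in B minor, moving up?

Gø7 G#-7 C°7 F#-

G minor up to B minor is a major third; each chord root moves by that interval while the quality stays the same.
E-flatø7: root E-flat up a major third → G, giving Gø7.
E-7: root E up a major third → G#, giving G#-7.
A-flat°7: root A-flat up a major third → C, giving C°7.
D-: root D up a major third → F#, giving F#-.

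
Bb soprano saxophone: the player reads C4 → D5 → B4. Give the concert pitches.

Bb3 C5 A4

Written C4 on the Bb soprano saxophone sounds as Bb3, a major second lower; apply that shift to every note.
C4 gives Bb3
D5 gives C5
B4 gives A4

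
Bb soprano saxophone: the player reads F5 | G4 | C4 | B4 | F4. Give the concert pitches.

Eb5 F4 Bb3 A4 Eb4

Written C4 on the Bb soprano saxophone sounds as Bb3, a major second lower; apply that shift to every note.
F5 gives Eb5
G4 gives F4
C4 gives Bb3
B4 gives A4
F4 gives Eb4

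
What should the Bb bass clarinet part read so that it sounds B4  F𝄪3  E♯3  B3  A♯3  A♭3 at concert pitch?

C#6 G##4 F##4 C#5 B#4 Bb4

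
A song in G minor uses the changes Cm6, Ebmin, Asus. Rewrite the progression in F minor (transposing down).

Bbm6 Dbmin Gsus

G minor down to F minor is a major second; each chord root moves by that interval while the quality stays the same.
Cm6: root C down a major second → Bb, giving Bbm6.
Ebmin: root Eb down a major second → Db, giving Dbmin.
Asus: root A down a major second → G, giving Gsus.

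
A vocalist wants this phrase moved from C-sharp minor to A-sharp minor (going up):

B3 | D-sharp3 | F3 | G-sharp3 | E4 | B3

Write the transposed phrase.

From C-sharp up to A-sharp is a major sixth; apply that to each pitch.
B3 becomes G#4
D#3 becomes B#3
F3 becomes D4
G#3 becomes E#4
E4 becomes C#5
B3 becomes G#4

G#4 B#3 D4 E#4 C#5 G#4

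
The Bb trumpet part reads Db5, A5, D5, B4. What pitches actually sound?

Cb5 G5 C5 A4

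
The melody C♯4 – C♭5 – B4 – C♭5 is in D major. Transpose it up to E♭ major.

From D up to E♭ is a minor second; apply that to each pitch.
C#4 to D4
Cb5 to Dbb5
B4 to C5
Cb5 to Dbb5

D4 Dbb5 C5 Dbb5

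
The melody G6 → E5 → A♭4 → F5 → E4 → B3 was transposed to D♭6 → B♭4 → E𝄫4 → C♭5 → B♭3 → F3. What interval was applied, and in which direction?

Take the first pair: G6 → Db6. G to D spans 4 letter names, so the interval is some kind of fourth.
Db6 to G6 is 6 semitones, which makes it an augmented fourth; the second version is lower, so the direction is down.
Checking another pair — B3 → F3 — gives the same interval.

down an augmented fourth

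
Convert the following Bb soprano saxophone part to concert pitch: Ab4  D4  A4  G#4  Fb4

The Bb soprano saxophone sounds a major second below written, so transpose each written note down a major second.
Ab4 → Gb4
D4 → C4
A4 → G4
G#4 → F#4
Fb4 → Ebb4

Gb4 C4 G4 F#4 Ebb4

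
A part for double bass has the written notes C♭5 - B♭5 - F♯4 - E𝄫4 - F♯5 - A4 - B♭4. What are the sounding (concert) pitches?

Cb4 Bb4 F#3 Ebb3 F#4 A3 Bb3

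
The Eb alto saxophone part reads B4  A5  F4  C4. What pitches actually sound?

The Eb alto saxophone sounds a major sixth below written, so transpose each written note down a major sixth.
B4 becomes D4
A5 becomes C5
F4 becomes Ab3
C4 becomes Eb3

D4 C5 Ab3 Eb3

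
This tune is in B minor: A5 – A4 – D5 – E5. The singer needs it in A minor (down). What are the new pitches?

G5 G4 C5 D5

B minor to A minor down is a major second, so every note moves down by that interval.
A5 -> G5
A4 -> G4
D5 -> C5
E5 -> D5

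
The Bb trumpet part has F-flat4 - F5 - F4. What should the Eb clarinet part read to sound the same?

Cb4 C5 C4

First find concert pitch: the Bb trumpet sounds a major second below written, so F-flat4 F5 F4 sounds Ebb4 Eb5 Eb4.
Then write for Eb clarinet: it sounds a minor third above written, so the part must be a minor third below concert.
Ebb4 → Cb4
Eb5 → C5
Eb4 → C4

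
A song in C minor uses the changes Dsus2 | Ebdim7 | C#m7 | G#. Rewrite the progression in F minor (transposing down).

Gsus2 Abdim7 F#m7 C#

C minor down to F minor is a perfect fifth; each chord root moves by that interval while the quality stays the same.
Dsus2: root D down a perfect fifth → G, giving Gsus2.
Ebdim7: root Eb down a perfect fifth → Ab, giving Abdim7.
C#m7: root C# down a perfect fifth → F#, giving F#m7.
G#: root G# down a perfect fifth → C#, giving C#.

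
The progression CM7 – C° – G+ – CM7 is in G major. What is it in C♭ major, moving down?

FbM7 Fb° Cb+ FbM7

G major down to C♭ major is an augmented fifth; each chord root moves by that interval while the quality stays the same.
CM7: root C down an augmented fifth → Fb, giving FbM7.
C°: root C down an augmented fifth → Fb, giving Fb°.
G+: root G down an augmented fifth → Cb, giving Cb+.
CM7: root C down an augmented fifth → Fb, giving FbM7.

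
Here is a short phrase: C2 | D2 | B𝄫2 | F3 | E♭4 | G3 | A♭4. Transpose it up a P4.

C2 becomes F2
D2 becomes G2
Bbb2 becomes Ebb3
F3 becomes Bb3
Eb4 becomes Ab4
G3 becomes C4
Ab4 becomes Db5

F2 G2 Ebb3 Bb3 Ab4 C4 Db5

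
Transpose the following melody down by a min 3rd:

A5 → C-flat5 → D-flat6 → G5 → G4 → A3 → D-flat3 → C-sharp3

F#5 Ab4 Bb5 E5 E4 F#3 Bb2 A#2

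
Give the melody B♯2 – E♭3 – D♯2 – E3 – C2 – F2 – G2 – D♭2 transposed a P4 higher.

E#3 Ab3 G#2 A3 F2 Bb2 C3 Gb2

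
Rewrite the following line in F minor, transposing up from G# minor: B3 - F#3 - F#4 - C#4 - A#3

Ab4 Eb4 Eb5 Bb4 G4

From G# up to F is a diminished seventh; apply that to each pitch.
B3 -> Ab4
F#3 -> Eb4
F#4 -> Eb5
C#4 -> Bb4
A#3 -> G4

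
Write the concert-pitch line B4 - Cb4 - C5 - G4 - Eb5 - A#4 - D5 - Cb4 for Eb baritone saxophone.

The Eb baritone saxophone sounds a major thirteenth below written, so the written part must be a major thirteenth above concert — transpose each note up.
B4 becomes G#6
Cb4 becomes Ab5
C5 becomes A6
G4 becomes E6
Eb5 becomes C7
A#4 becomes F##6
D5 becomes B6
Cb4 becomes Ab5

G#6 Ab5 A6 E6 C7 F##6 B6 Ab5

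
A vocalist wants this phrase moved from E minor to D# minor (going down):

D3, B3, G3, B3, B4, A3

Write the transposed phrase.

C#3 A#3 F#3 A#3 A#4 G#3

E minor to D# minor down is a minor second, so every note moves down by that interval.
D3 → C#3
B3 → A#3
G3 → F#3
B3 → A#3
B4 → A#4
A3 → G#3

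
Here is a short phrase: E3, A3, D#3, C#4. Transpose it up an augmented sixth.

C##4 F##4 B##3 A##4

E3: a sixth up reaches C, and 10 semitones makes it C##4.
An augmented sixth up from A3 gives F##4.
D#3 up an augmented sixth is B##3.
C#4: a sixth up reaches A, and 10 semitones makes it A##4.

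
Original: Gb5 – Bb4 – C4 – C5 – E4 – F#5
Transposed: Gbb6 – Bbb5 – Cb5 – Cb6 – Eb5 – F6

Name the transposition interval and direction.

up a diminished octave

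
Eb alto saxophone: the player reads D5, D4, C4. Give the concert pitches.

Written C4 on the Eb alto saxophone sounds as Eb3, a major sixth lower; apply that shift to every note.
D5 gives F4
D4 gives F3
C4 gives Eb3

F4 F3 Eb3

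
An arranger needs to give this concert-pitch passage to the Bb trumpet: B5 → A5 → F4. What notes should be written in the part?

C#6 B5 G4

The Bb trumpet sounds a major second below written, so the written part must be a major second above concert — transpose each note up.
B5 becomes C#6
A5 becomes B5
F4 becomes G4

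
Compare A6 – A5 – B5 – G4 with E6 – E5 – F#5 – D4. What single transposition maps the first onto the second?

Take the first pair: A6 → E6. A to E spans 4 letter names, so the interval is some kind of fourth.
E6 to A6 is 5 semitones, which makes it a perfect fourth; the second version is lower, so the direction is down.
Checking another pair — G4 → D4 — gives the same interval.

down a perfect fourth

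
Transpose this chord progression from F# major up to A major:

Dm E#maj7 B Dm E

F# major up to A major is a minor third; each chord root moves by that interval while the quality stays the same.
Dm: root D up a minor third → F, giving Fm.
E#maj7: root E# up a minor third → G#, giving G#maj7.
B: root B up a minor third → D, giving D.
Dm: root D up a minor third → F, giving Fm.
E: root E up a minor third → G, giving G.

Fm G#maj7 D Fm G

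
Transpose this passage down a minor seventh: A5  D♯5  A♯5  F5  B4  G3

A5 -> B4
D#5 -> E#4
A#5 -> B#4
F5 -> G4
B4 -> C#4
G3 -> A2

B4 E#4 B#4 G4 C#4 A2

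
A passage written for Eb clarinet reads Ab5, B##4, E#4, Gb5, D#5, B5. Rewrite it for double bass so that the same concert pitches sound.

First find concert pitch: the Eb clarinet sounds a minor third above written, so Ab5 B##4 E#4 Gb5 D#5 B5 sounds Cb6 D##5 G#4 Bbb5 F#5 D6.
Then write for double bass: it sounds a perfect octave below written, so the part must be a perfect octave above concert.
Cb6 → Cb7
D##5 → D##6
G#4 → G#5
Bbb5 → Bbb6
F#5 → F#6
D6 → D7

Cb7 D##6 G#5 Bbb6 F#6 D7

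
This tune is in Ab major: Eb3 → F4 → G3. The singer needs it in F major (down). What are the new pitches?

Ab major to F major down is a minor third, so every note moves down by that interval.
Eb3 becomes C3
F4 becomes D4
G3 becomes E3

C3 D4 E3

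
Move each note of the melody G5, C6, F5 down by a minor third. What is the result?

E5 A5 D5

A minor third down from G5 gives E5.
C6 down a minor third is A5.
A minor third down from F5 gives D5.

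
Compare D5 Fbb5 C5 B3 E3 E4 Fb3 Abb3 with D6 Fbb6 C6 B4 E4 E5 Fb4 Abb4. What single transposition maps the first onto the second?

Take the first pair: D5 → D6. D to D spans 8 letter names, so the interval is some kind of octave.
D5 to D6 is 12 semitones, which makes it a perfect octave; the second version is higher, so the direction is up.
Checking another pair — Abb3 → Abb4 — gives the same interval.

up a perfect octave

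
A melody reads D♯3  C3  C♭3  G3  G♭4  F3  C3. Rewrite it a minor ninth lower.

C##2 B1 Bb1 F#2 F3 E2 B1

D#3: a ninth down reaches C, and 13 semitones makes it C##2.
C3 down a minor ninth is B1.
Cb3 down a minor ninth is Bb1.
G3 down a minor ninth is F#2.
Gb4: a ninth down reaches F, and 13 semitones makes it F3.
F3: a ninth down reaches E, and 13 semitones makes it E2.
A minor ninth down from C3 gives B1.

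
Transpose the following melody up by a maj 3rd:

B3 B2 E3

B3 -> D#4
B2 -> D#3
E3 -> G#3

D#4 D#3 G#3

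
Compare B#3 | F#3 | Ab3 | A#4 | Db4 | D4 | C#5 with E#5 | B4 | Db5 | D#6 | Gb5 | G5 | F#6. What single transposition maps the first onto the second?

up a perfect eleventh

Take the first pair: B#3 → E#5. B to E spans 11 letter names, so the interval is some kind of eleventh.
B#3 to E#5 is 17 semitones, which makes it a perfect eleventh; the second version is higher, so the direction is up.
Checking another pair — C#5 → F#6 — gives the same interval.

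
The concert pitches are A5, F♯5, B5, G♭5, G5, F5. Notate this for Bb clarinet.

B5 G#5 C#6 Ab5 A5 G5

Written C4 sounds as Bb3 on the Bb clarinet, so concert pitches are written a major second up.
A5 → B5
F#5 → G#5
B5 → C#6
Gb5 → Ab5
G5 → A5
F5 → G5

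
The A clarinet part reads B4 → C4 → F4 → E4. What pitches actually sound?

The A clarinet sounds a minor third below written, so transpose each written note down a minor third.
B4 becomes G#4
C4 becomes A3
F4 becomes D4
E4 becomes C#4

G#4 A3 D4 C#4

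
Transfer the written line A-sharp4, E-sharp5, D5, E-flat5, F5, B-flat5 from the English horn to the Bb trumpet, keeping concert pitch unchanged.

First find concert pitch: the English horn sounds a perfect fifth below written, so A-sharp4 E-sharp5 D5 E-flat5 F5 B-flat5 sounds D#4 A#4 G4 Ab4 Bb4 Eb5.
Then write for Bb trumpet: it sounds a major second below written, so the part must be a major second above concert.
D#4 → E#4
A#4 → B#4
G4 → A4
Ab4 → Bb4
Bb4 → C5
Eb5 → F5

E#4 B#4 A4 Bb4 C5 F5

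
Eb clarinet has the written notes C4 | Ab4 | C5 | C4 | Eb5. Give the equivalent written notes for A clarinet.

Gb4 Ebb5 Gb5 Gb4 Bbb5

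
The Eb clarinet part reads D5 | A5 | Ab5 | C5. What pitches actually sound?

The Eb clarinet sounds a minor third above written, so transpose each written note up a minor third.
D5 gives F5
A5 gives C6
Ab5 gives Cb6
C5 gives Eb5

F5 C6 Cb6 Eb5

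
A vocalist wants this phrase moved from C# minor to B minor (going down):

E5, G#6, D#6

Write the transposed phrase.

D5 F#6 C#6

From C# down to B is a major second; apply that to each pitch.
E5 gives D5
G#6 gives F#6
D#6 gives C#6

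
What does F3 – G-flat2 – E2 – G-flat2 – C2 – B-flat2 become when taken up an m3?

F3 → Ab3
Gb2 → Bbb2
E2 → G2
Gb2 → Bbb2
C2 → Eb2
Bb2 → Db3

Ab3 Bbb2 G2 Bbb2 Eb2 Db3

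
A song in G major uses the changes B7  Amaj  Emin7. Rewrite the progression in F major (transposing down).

A7 Gmaj Dmin7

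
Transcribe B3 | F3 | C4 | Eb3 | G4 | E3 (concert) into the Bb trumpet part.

The Bb trumpet sounds a major second below written, so the written part must be a major second above concert — transpose each note up.
B3 to C#4
F3 to G3
C4 to D4
Eb3 to F3
G4 to A4
E3 to F#3

C#4 G3 D4 F3 A4 F#3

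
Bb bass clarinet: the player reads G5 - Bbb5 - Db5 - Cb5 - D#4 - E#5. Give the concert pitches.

F4 Abb4 Cb4 Bbb3 C#3 D#4

The Bb bass clarinet sounds a major ninth below written, so transpose each written note down a major ninth.
G5 → F4
Bbb5 → Abb4
Db5 → Cb4
Cb5 → Bbb3
D#4 → C#3
E#5 → D#4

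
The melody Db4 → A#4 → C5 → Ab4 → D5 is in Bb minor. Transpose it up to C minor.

Eb4 B#4 D5 Bb4 E5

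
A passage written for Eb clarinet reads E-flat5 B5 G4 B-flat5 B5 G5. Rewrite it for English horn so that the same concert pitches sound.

First find concert pitch: the Eb clarinet sounds a minor third above written, so E-flat5 B5 G4 B-flat5 B5 G5 sounds Gb5 D6 Bb4 Db6 D6 Bb5.
Then write for English horn: it sounds a perfect fifth below written, so the part must be a perfect fifth above concert.
Gb5 → Db6
D6 → A6
Bb4 → F5
Db6 → Ab6
D6 → A6
Bb5 → F6

Db6 A6 F5 Ab6 A6 F6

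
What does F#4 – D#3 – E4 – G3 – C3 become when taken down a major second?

F#4 → E4
D#3 → C#3
E4 → D4
G3 → F3
C3 → Bb2

E4 C#3 D4 F3 Bb2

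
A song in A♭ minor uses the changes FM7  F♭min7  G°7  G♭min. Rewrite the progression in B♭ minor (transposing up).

A♭ minor up to B♭ minor is a major second; each chord root moves by that interval while the quality stays the same.
FM7: root F up a major second → G, giving GM7.
F♭min7: root F♭ up a major second → Gb, giving Gbmin7.
G°7: root G up a major second → A, giving A°7.
G♭min: root G♭ up a major second → Ab, giving Abmin.

GM7 Gbmin7 A°7 Abmin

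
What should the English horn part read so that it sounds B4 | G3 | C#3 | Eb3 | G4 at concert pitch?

The English horn sounds a perfect fifth below written, so the written part must be a perfect fifth above concert — transpose each note up.
B4 to F#5
G3 to D4
C#3 to G#3
Eb3 to Bb3
G4 to D5

F#5 D4 G#3 Bb3 D5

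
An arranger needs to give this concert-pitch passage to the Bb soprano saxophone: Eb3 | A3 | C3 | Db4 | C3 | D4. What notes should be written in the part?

F3 B3 D3 Eb4 D3 E4

Written C4 sounds as Bb3 on the Bb soprano saxophone, so concert pitches are written a major second up.
Eb3 gives F3
A3 gives B3
C3 gives D3
Db4 gives Eb4
C3 gives D3
D4 gives E4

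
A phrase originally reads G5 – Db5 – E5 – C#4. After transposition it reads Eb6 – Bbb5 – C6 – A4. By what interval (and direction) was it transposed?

up a minor sixth

Take the first pair: G5 → Eb6. G to E spans 6 letter names, so the interval is some kind of sixth.
G5 to Eb6 is 8 semitones, which makes it a minor sixth; the second version is higher, so the direction is up.
Checking another pair — C#4 → A4 — gives the same interval.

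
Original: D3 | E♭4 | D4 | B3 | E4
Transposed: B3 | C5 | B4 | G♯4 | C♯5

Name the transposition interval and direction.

up a major sixth

Take the first pair: D3 → B3. D to B spans 6 letter names, so the interval is some kind of sixth.
D3 to B3 is 9 semitones, which makes it a major sixth; the second version is higher, so the direction is up.
Checking another pair — E4 → C#5 — gives the same interval.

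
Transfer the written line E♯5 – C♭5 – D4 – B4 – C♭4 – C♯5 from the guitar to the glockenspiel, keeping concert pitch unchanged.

First find concert pitch: the guitar sounds a perfect octave below written, so E♯5 C♭5 D4 B4 C♭4 C♯5 sounds E#4 Cb4 D3 B3 Cb3 C#4.
Then write for glockenspiel: it sounds a perfect fifteenth above written, so the part must be a perfect fifteenth below concert.
E#4 → E#2
Cb4 → Cb2
D3 → D1
B3 → B1
Cb3 → Cb1
C#4 → C#2

E#2 Cb2 D1 B1 Cb1 C#2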